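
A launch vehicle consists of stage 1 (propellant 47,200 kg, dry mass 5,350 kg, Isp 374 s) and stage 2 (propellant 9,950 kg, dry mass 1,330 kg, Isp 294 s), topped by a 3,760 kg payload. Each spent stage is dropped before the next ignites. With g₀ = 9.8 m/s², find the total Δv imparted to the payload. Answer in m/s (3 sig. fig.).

Ignition mass of stage 1 = 47,200+5,350 + 9,950+1,330 + 3,760 = 67,590 kg.
Stage 1: m₀ = 67,590 kg, m_f = 67,590 − 47,200 = 20,390 kg; Δv = 374×9.8×ln(3.315) = 3665.2×1.1984 ≈ 4392 m/s.
Stage 2: m₀ = 15,040 kg, m_f = 15,040 − 9,950 = 5,090 kg; Δv = 294×9.8×ln(2.955) = 2881.2×1.0834 ≈ 3122 m/s.
Total Δv = 4392 + 3122 = 7514 m/s.

Δv ≈ 7510 m/s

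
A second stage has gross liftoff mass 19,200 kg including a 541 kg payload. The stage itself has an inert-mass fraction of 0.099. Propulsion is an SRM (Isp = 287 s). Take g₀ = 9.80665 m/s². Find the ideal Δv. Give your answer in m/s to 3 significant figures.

Δv ≈ 5870 m/s

Stage wet mass = m₀ − payload = 19,200 − 541 = 18,659 kg.
Stage dry mass = ε × stage wet mass = 0.099 × 18,659 = 1,847.24 kg.
Burnout mass m_f = stage dry + payload = 1,847.24 + 541 = 2,388.24 kg.
v_e = Isp · g₀ = 287 × 9.80665 = 2814.5 m/s.
Δv = v_e · ln(19,200/2,388.24) = 2814.5 × ln(8.039) = 2814.5 × 2.0844 ≈ 5866 m/s.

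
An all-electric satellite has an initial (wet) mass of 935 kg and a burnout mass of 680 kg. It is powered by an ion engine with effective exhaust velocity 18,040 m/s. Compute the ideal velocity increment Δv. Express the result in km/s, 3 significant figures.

Δv ≈ 5.74 km/s

By the Tsiolkovsky rocket equation, Δv = v_e · ln(m₀/m_f) = 18040.0 × ln(1.375) = 18040.0 × 0.3185 ≈ 5744.9 m/s.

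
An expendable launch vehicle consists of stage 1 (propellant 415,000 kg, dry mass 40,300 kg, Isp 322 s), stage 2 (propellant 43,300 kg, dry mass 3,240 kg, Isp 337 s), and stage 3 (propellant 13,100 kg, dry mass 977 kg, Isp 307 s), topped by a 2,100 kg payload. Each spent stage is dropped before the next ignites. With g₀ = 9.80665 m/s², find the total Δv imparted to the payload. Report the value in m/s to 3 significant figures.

Ignition mass of stage 1 = 415,000+40,300 + 43,300+3,240 + 13,100+977 + 2,100 = 518,017 kg.
Stage 1: m₀ = 518,017 kg, m_f = 518,017 − 415,000 = 103,017 kg; Δv = 322×9.80665×ln(5.028) = 3157.7×1.6151 ≈ 5100 m/s.
Stage 2: m₀ = 62,717 kg, m_f = 62,717 − 43,300 = 19,417 kg; Δv = 337×9.80665×ln(3.23) = 3304.8×1.1725 ≈ 3875 m/s.
Stage 3: m₀ = 16,177 kg, m_f = 16,177 − 13,100 = 3,077 kg; Δv = 307×9.80665×ln(5.257) = 3010.6×1.6596 ≈ 4997 m/s.
Total Δv = 5100 + 3875 + 4997 = 13972 m/s.

Δv ≈ 14000 m/s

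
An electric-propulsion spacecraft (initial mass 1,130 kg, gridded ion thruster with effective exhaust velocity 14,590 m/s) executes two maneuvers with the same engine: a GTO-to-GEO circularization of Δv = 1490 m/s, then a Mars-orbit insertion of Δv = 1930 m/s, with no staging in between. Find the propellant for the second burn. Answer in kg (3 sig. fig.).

After the first burn: m = 1130 × exp(−1490/14590.0) = 1130 × 0.90292 = 1,020.3 kg.
After the second burn: m = 1,020.3 × exp(−1930/14590.0) = 1,020.3 × 0.87609 = 893.875 kg.
Second-burn propellant = 1,020.3 − 893.875 = 126.425 kg.

propellant for the second burn ≈ 126 kg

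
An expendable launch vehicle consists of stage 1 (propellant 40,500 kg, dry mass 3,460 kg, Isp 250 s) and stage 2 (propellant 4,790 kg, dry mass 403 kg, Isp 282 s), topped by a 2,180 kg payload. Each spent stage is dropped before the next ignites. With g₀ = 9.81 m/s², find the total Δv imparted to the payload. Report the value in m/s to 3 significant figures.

Δv ≈ 6720 m/s

Ignition mass of stage 1 = 40,500+3,460 + 4,790+403 + 2,180 = 51,333 kg.
Stage 1: m₀ = 51,333 kg, m_f = 51,333 − 40,500 = 10,833 kg; Δv = 250×9.81×ln(4.739) = 2452.5×1.5557 ≈ 3815 m/s.
Stage 2: m₀ = 7,373 kg, m_f = 7,373 − 4,790 = 2,583 kg; Δv = 282×9.81×ln(2.854) = 2766.4×1.0489 ≈ 2902 m/s.
Total Δv = 3815 + 2902 = 6717 m/s.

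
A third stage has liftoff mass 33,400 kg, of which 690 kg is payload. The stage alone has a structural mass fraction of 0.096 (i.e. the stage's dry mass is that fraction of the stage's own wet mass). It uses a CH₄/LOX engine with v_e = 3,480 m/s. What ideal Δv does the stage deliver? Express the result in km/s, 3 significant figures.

Stage wet mass = m₀ − payload = 33,400 − 690 = 32,710 kg.
Stage dry mass = ε × stage wet mass = 0.096 × 32,710 = 3,140.16 kg.
Burnout mass m_f = stage dry + payload = 3,140.16 + 690 = 3,830.16 kg.
By the Tsiolkovsky rocket equation, Δv = v_e · ln(33,400/3,830.16) = 3480.0 × ln(8.72) = 3480.0 × 2.1656 ≈ 7536 m/s.

Δv ≈ 7.54 km/s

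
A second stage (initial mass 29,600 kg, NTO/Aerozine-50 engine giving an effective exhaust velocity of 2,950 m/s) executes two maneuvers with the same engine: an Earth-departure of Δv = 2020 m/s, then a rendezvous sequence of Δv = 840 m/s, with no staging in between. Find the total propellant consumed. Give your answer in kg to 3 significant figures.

After the first burn: m = 29600 × exp(−2020/2950.0) = 29600 × 0.50422 = 14,924.9 kg.
After the second burn: m = 14,924.9 × exp(−840/2950.0) = 14,924.9 × 0.75221 = 11,226.7 kg.
Total propellant = m₀ − m_final = 29600 − 11,226.7 = 18,373.3 kg.

total propellant consumed ≈ 18400 kg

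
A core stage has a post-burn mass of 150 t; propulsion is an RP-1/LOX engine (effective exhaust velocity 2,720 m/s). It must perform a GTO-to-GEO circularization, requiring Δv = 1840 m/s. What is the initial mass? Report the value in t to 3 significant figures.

By the Tsiolkovsky rocket equation, m₀/m_f = exp(Δv / v_e) = exp(1840 / 2720.0) = exp(0.6765) = 1.9669.
m₀ = m_f × 1.9669 = 150 × 1.9669 = 295.035 t.

initial mass ≈ 295 t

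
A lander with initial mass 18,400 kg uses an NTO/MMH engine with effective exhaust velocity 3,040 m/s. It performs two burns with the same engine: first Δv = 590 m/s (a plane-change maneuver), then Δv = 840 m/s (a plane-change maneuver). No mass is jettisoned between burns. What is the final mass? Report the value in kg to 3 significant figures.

final mass ≈ 11500 kg

After the first burn: m = 18400 × exp(−590/3040.0) = 18400 × 0.82359 = 15,154.1 kg.
After the second burn: m = 15,154.1 × exp(−840/3040.0) = 15,154.1 × 0.75857 = 11,495.4 kg.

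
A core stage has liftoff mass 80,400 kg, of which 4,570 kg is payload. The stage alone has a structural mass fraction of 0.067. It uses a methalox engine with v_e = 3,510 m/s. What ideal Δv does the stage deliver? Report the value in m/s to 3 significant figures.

Δv ≈ 7440 m/s

Stage wet mass = m₀ − payload = 80,400 − 4,570 = 75,830 kg.
Stage dry mass = ε × stage wet mass = 0.067 × 75,830 = 5,080.61 kg.
Burnout mass m_f = stage dry + payload = 5,080.61 + 4,570 = 9,650.61 kg.
Rocket equation: Δv = v_e · ln(80,400/9,650.61) = 3510.0 × ln(8.331) = 3510.0 × 2.1200 ≈ 7441 m/s.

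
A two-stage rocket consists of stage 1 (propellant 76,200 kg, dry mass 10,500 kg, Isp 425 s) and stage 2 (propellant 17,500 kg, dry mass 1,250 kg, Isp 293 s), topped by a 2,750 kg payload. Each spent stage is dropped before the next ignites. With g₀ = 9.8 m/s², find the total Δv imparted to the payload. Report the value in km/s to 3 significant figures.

Δv ≈ 9.90 km/s

Ignition mass of stage 1 = 76,200+10,500 + 17,500+1,250 + 2,750 = 108,200 kg.
Stage 1: m₀ = 108,200 kg, m_f = 108,200 − 76,200 = 32,000 kg; Δv = 425×9.8×ln(3.381) = 4165.0×1.2182 ≈ 5074 m/s.
Stage 2: m₀ = 21,500 kg, m_f = 21,500 − 17,500 = 4,000 kg; Δv = 293×9.8×ln(5.375) = 2871.4×1.6818 ≈ 4829 m/s.
Total Δv = 5074 + 4829 = 9903 m/s.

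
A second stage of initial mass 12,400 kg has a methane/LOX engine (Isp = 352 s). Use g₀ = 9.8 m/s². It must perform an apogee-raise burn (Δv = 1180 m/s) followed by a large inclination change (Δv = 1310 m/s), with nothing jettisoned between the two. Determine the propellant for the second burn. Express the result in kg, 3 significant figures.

propellant for the second burn ≈ 2780 kg

v_e = Isp · g₀ = 352 × 9.8 = 3449.6 m/s.
After the first burn: m = 12400 × exp(−1180/3449.6) = 12400 × 0.71030 = 8,807.72 kg.
After the second burn: m = 8,807.72 × exp(−1310/3449.6) = 8,807.72 × 0.68403 = 6,024.74 kg.
Second-burn propellant = 8,807.72 − 6,024.74 = 2,782.98 kg.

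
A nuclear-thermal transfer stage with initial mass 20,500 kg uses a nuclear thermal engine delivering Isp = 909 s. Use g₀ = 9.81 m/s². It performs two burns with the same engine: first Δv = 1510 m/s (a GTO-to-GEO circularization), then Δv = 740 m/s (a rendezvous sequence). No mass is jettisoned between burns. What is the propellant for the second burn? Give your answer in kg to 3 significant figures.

v_e = Isp · g₀ = 909 × 9.81 = 8917.3 m/s.
After the first burn: m = 20500 × exp(−1510/8917.3) = 20500 × 0.84423 = 17,306.7 kg.
After the second burn: m = 17,306.7 × exp(−740/8917.3) = 17,306.7 × 0.92037 = 15,928.6 kg.
Second-burn propellant = 17,306.7 − 15,928.6 = 1,378.1 kg.

propellant for the second burn ≈ 1380 kg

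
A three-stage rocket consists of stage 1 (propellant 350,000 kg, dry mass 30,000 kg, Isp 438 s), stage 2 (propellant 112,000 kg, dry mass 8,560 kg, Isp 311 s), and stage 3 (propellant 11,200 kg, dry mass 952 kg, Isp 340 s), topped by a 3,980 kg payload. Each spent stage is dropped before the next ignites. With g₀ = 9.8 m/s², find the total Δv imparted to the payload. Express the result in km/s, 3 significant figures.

Δv ≈ 14.0 km/s

Ignition mass of stage 1 = 350,000+30,000 + 112,000+8,560 + 11,200+952 + 3,980 = 516,692 kg.
Stage 1: m₀ = 516,692 kg, m_f = 516,692 − 350,000 = 166,692 kg; Δv = 438×9.8×ln(3.1) = 4292.4×1.1313 ≈ 4856 m/s.
Stage 2: m₀ = 136,692 kg, m_f = 136,692 − 112,000 = 24,692 kg; Δv = 311×9.8×ln(5.536) = 3047.8×1.7113 ≈ 5216 m/s.
Stage 3: m₀ = 16,132 kg, m_f = 16,132 − 11,200 = 4,932 kg; Δv = 340×9.8×ln(3.271) = 3332.0×1.1851 ≈ 3949 m/s.
Total Δv = 4856 + 5216 + 3949 = 14021 m/s.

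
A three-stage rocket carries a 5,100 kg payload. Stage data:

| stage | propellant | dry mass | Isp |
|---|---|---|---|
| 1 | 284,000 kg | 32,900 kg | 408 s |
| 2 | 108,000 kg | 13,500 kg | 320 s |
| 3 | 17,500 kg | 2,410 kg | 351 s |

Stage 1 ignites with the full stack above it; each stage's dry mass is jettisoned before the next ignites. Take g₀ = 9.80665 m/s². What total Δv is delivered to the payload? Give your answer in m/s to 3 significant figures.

Ignition mass of stage 1 = 284,000+32,900 + 108,000+13,500 + 17,500+2,410 + 5,100 = 463,410 kg.
Stage 1: m₀ = 463,410 kg, m_f = 463,410 − 284,000 = 179,410 kg; Δv = 408×9.80665×ln(2.583) = 4001.1×0.9489 ≈ 3797 m/s.
Stage 2: m₀ = 146,510 kg, m_f = 146,510 − 108,000 = 38,510 kg; Δv = 320×9.80665×ln(3.804) = 3138.1×1.3362 ≈ 4193 m/s.
Stage 3: m₀ = 25,010 kg, m_f = 25,010 − 17,500 = 7,510 kg; Δv = 351×9.80665×ln(3.33) = 3442.1×1.2030 ≈ 4141 m/s.
Total Δv = 3797 + 4193 + 4141 = 12131 m/s.

Δv ≈ 12100 m/s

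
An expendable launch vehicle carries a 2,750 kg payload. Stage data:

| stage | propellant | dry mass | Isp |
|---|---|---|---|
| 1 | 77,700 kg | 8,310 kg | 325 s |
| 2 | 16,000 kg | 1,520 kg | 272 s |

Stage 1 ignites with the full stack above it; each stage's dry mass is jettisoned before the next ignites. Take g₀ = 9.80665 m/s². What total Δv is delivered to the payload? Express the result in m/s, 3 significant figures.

Ignition mass of stage 1 = 77,700+8,310 + 16,000+1,520 + 2,750 = 106,280 kg.
Stage 1: m₀ = 106,280 kg, m_f = 106,280 − 77,700 = 28,580 kg; Δv = 325×9.80665×ln(3.719) = 3187.2×1.3134 ≈ 4186 m/s.
Stage 2: m₀ = 20,270 kg, m_f = 20,270 − 16,000 = 4,270 kg; Δv = 272×9.80665×ln(4.747) = 2667.4×1.5575 ≈ 4155 m/s.
Total Δv = 4186 + 4155 = 8341 m/s.

Δv ≈ 8340 m/s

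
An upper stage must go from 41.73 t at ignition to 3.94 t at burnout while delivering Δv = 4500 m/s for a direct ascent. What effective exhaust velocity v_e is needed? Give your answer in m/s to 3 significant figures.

v_e ≈ 1910 m/s

ln(m₀/m_f) = ln(41730/3940) = ln(10.59) = 2.3600.
From the ideal rocket equation, v_e = Δv / ln(m₀/m_f) = 4500 / 2.3600 = 1906.7 m/s.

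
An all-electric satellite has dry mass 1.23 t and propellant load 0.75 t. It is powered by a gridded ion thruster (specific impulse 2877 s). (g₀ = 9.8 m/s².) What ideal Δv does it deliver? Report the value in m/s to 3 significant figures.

Δv ≈ 13400 m/s

v_e = Isp · g₀ = 2877 × 9.8 = 28194.6 m/s.
m₀ = m_dry + m_prop = 1.23 + 0.75 = 1.98 t.
Δv = v_e · ln(m₀/m_f) = 28194.6 × ln(1.61) = 28194.6 × 0.4761 ≈ 13423.0 m/s.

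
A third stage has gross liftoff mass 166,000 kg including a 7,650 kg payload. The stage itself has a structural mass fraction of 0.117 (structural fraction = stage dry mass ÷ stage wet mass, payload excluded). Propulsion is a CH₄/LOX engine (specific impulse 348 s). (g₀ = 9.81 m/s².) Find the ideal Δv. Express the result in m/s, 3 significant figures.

Stage wet mass = m₀ − payload = 166,000 − 7,650 = 158,350 kg.
Stage dry mass = ε × stage wet mass = 0.117 × 158,350 = 18,527 kg.
Burnout mass m_f = stage dry + payload = 18,527 + 7,650 = 26,177 kg.
v_e = Isp · g₀ = 348 × 9.81 = 3413.9 m/s.
From the ideal rocket equation, Δv = v_e · ln(166,000/26,177) = 3413.9 × ln(6.341) = 3413.9 × 1.8471 ≈ 6306 m/s.

Δv ≈ 6310 m/s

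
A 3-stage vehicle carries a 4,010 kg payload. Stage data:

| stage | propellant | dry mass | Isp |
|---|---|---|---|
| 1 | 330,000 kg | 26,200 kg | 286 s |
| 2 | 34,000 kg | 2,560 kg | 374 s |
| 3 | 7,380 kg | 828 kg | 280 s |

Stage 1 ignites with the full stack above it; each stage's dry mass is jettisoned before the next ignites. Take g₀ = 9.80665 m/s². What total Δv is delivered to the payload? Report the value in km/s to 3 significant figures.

Ignition mass of stage 1 = 330,000+26,200 + 34,000+2,560 + 7,380+828 + 4,010 = 404,978 kg.
Stage 1: m₀ = 404,978 kg, m_f = 404,978 − 330,000 = 74,978 kg; Δv = 286×9.80665×ln(5.401) = 2804.7×1.6866 ≈ 4731 m/s.
Stage 2: m₀ = 48,778 kg, m_f = 48,778 − 34,000 = 14,778 kg; Δv = 374×9.80665×ln(3.301) = 3667.7×1.1941 ≈ 4380 m/s.
Stage 3: m₀ = 12,218 kg, m_f = 12,218 − 7,380 = 4,838 kg; Δv = 280×9.80665×ln(2.525) = 2745.9×0.9264 ≈ 2544 m/s.
Total Δv = 4731 + 4380 + 2544 = 11655 m/s.

Δv ≈ 11.7 km/s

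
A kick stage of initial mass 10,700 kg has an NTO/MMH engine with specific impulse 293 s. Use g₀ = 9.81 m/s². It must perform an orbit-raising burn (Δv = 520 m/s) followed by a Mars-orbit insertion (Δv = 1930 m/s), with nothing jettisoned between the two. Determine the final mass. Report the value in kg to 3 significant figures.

final mass ≈ 4560 kg

v_e = Isp · g₀ = 293 × 9.81 = 2874.3 m/s.
After the first burn: m = 10700 × exp(−520/2874.3) = 10700 × 0.83451 = 8,929.26 kg.
After the second burn: m = 8,929.26 × exp(−1930/2874.3) = 8,929.26 × 0.51096 = 4,562.49 kg.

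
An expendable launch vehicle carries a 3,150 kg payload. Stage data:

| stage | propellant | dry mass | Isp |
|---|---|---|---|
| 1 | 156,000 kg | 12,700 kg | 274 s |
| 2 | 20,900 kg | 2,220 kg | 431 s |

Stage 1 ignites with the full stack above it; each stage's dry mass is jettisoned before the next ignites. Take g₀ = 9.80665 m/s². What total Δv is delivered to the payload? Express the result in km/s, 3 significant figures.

Δv ≈ 11.0 km/s

Ignition mass of stage 1 = 156,000+12,700 + 20,900+2,220 + 3,150 = 194,970 kg.
Stage 1: m₀ = 194,970 kg, m_f = 194,970 − 156,000 = 38,970 kg; Δv = 274×9.80665×ln(5.003) = 2687.0×1.6101 ≈ 4326 m/s.
Stage 2: m₀ = 26,270 kg, m_f = 26,270 − 20,900 = 5,370 kg; Δv = 431×9.80665×ln(4.892) = 4226.7×1.5876 ≈ 6710 m/s.
Total Δv = 4326 + 6710 = 11036 m/s.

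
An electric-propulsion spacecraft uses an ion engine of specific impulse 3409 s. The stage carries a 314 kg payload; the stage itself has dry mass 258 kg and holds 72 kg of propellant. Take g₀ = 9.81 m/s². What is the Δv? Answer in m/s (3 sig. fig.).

v_e = Isp · g₀ = 3409 × 9.81 = 33442.3 m/s.
m₀ = payload + dry + propellant = 314 + 258 + 72 = 644 kg.
m_f = payload + dry = 314 + 258 = 572 kg.
Δv = v_e · ln(m₀/m_f) = 33442.3 × ln(1.126) = 33442.3 × 0.1186 ≈ 3964.9 m/s.

Δv ≈ 3960 m/s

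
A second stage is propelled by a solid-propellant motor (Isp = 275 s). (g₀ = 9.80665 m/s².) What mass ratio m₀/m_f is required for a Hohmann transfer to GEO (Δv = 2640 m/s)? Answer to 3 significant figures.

v_e = Isp · g₀ = 275 × 9.80665 = 2696.8 m/s.
Using Δv = v_e ln(m₀/m_f): m₀/m_f = exp(Δv / v_e) = exp(2640 / 2696.8) = exp(0.9789) = 2.6616.

mass ratio ≈ 2.66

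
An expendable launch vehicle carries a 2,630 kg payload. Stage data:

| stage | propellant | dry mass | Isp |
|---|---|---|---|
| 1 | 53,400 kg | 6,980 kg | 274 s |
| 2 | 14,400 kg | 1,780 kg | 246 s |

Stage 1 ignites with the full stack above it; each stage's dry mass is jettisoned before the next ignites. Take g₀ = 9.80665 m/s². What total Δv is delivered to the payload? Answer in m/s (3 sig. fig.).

Ignition mass of stage 1 = 53,400+6,980 + 14,400+1,780 + 2,630 = 79,190 kg.
Stage 1: m₀ = 79,190 kg, m_f = 79,190 − 53,400 = 25,790 kg; Δv = 274×9.80665×ln(3.071) = 2687.0×1.1219 ≈ 3014 m/s.
Stage 2: m₀ = 18,810 kg, m_f = 18,810 − 14,400 = 4,410 kg; Δv = 246×9.80665×ln(4.265) = 2412.4×1.4505 ≈ 3499 m/s.
Total Δv = 3014 + 3499 = 6513 m/s.

Δv ≈ 6510 m/s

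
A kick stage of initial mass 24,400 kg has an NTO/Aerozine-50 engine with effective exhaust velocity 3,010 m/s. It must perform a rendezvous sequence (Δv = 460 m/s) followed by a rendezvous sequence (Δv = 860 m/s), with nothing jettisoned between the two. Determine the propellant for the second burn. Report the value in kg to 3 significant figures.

After the first burn: m = 24400 × exp(−460/3010.0) = 24400 × 0.85828 = 20,942 kg.
After the second burn: m = 20,942 × exp(−860/3010.0) = 20,942 × 0.75148 = 15,737.5 kg.
Second-burn propellant = 20,942 − 15,737.5 = 5,204.5 kg.

propellant for the second burn ≈ 5200 kg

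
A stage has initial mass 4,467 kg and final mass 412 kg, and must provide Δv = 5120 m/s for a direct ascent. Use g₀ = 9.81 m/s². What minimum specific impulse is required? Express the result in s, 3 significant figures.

ln(m₀/m_f) = ln(4467/412) = ln(10.84) = 2.3834.
Rocket equation: v_e = Δv / ln(m₀/m_f) = 5120 / 2.3834 = 2148.1 m/s.
Isp = v_e / g₀ = 2148.1 / 9.81 = 219.0 s.

Isp ≈ 219 s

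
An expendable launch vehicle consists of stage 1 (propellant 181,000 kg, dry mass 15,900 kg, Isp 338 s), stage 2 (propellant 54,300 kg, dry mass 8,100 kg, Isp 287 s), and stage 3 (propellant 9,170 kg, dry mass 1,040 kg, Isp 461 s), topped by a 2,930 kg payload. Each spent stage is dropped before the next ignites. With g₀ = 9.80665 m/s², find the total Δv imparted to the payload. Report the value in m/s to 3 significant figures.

Δv ≈ 12600 m/s

Ignition mass of stage 1 = 181,000+15,900 + 54,300+8,100 + 9,170+1,040 + 2,930 = 272,440 kg.
Stage 1: m₀ = 272,440 kg, m_f = 272,440 − 181,000 = 91,440 kg; Δv = 338×9.80665×ln(2.979) = 3314.6×1.0917 ≈ 3619 m/s.
Stage 2: m₀ = 75,540 kg, m_f = 75,540 − 54,300 = 21,240 kg; Δv = 287×9.80665×ln(3.556) = 2814.5×1.2688 ≈ 3571 m/s.
Stage 3: m₀ = 13,140 kg, m_f = 13,140 − 9,170 = 3,970 kg; Δv = 461×9.80665×ln(3.31) = 4520.9×1.1969 ≈ 5411 m/s.
Total Δv = 3619 + 3571 + 5411 = 12601 m/s.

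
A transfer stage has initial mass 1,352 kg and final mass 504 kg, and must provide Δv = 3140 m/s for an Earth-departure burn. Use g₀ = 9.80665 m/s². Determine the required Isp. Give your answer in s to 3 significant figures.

Isp ≈ 324 s

ln(m₀/m_f) = ln(1352/504) = ln(2.683) = 0.9868.
Rocket equation: v_e = Δv / ln(m₀/m_f) = 3140 / 0.9868 = 3182.1 m/s.
Isp = v_e / g₀ = 3182.1 / 9.80665 = 324.5 s.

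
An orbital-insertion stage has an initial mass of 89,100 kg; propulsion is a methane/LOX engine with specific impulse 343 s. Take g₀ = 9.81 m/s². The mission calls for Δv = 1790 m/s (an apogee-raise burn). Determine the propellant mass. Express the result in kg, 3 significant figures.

propellant mass ≈ 36800 kg

v_e = Isp · g₀ = 343 × 9.81 = 3364.8 m/s.
By the Tsiolkovsky rocket equation, m₀/m_f = exp(Δv / v_e) = exp(1790 / 3364.8) = exp(0.5320) = 1.7023.
m_f = 89,100 / 1.7023 = 52,341 kg, so propellant = m₀ − m_f = 89,100 − 52,341 = 36,759 kg.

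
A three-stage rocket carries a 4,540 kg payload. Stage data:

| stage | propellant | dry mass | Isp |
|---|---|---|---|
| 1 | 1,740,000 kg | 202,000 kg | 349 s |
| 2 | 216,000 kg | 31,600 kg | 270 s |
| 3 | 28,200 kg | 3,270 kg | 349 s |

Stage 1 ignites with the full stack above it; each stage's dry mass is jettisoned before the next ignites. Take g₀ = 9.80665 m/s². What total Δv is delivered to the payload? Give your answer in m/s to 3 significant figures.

Ignition mass of stage 1 = 1,740,000+202,000 + 216,000+31,600 + 28,200+3,270 + 4,540 = 2,225,610 kg.
Stage 1: m₀ = 2,225,610 kg, m_f = 2,225,610 − 1,740,000 = 485,610 kg; Δv = 349×9.80665×ln(4.583) = 3422.5×1.5224 ≈ 5210 m/s.
Stage 2: m₀ = 283,610 kg, m_f = 283,610 − 216,000 = 67,610 kg; Δv = 270×9.80665×ln(4.195) = 2647.8×1.4338 ≈ 3797 m/s.
Stage 3: m₀ = 36,010 kg, m_f = 36,010 − 28,200 = 7,810 kg; Δv = 349×9.80665×ln(4.611) = 3422.5×1.5284 ≈ 5231 m/s.
Total Δv = 5210 + 3797 + 5231 = 14238 m/s.

Δv ≈ 14200 m/s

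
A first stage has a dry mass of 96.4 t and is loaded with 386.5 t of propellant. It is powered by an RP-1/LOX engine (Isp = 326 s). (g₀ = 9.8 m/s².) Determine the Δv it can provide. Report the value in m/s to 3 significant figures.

Δv ≈ 5150 m/s

v_e = Isp · g₀ = 326 × 9.8 = 3194.8 m/s.
m₀ = m_dry + m_prop = 96.4 + 386.5 = 482.9 t.
By the Tsiolkovsky rocket equation, Δv = v_e · ln(m₀/m_f) = 3194.8 × ln(5.009) = 3194.8 × 1.6113 ≈ 5147.8 m/s.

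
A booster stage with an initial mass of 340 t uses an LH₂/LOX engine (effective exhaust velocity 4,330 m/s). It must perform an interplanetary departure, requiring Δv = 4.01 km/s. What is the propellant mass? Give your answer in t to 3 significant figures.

propellant mass ≈ 205 t

Rocket equation: m₀/m_f = exp(Δv / v_e) = exp(4010 / 4330.0) = exp(0.9261) = 2.5246.
m_f = 340 / 2.5246 = 134.675 t, so propellant = m₀ − m_f = 340 − 134.675 = 205.325 t.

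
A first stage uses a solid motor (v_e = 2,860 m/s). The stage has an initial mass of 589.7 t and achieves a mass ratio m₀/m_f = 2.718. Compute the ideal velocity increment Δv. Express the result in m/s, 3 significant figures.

Δv = v_e · ln(2.718) = 2860.0 × 0.9999 ≈ 2859.7 m/s.

Δv ≈ 2860 m/s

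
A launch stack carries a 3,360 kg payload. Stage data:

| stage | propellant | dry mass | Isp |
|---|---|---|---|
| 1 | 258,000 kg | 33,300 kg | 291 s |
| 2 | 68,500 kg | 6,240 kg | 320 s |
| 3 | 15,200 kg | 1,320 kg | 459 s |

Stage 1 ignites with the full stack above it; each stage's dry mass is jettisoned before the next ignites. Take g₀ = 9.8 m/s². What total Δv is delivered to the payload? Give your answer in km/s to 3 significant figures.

Ignition mass of stage 1 = 258,000+33,300 + 68,500+6,240 + 15,200+1,320 + 3,360 = 385,920 kg.
Stage 1: m₀ = 385,920 kg, m_f = 385,920 − 258,000 = 127,920 kg; Δv = 291×9.8×ln(3.017) = 2851.8×1.1042 ≈ 3149 m/s.
Stage 2: m₀ = 94,620 kg, m_f = 94,620 − 68,500 = 26,120 kg; Δv = 320×9.8×ln(3.623) = 3136.0×1.2872 ≈ 4037 m/s.
Stage 3: m₀ = 19,880 kg, m_f = 19,880 − 15,200 = 4,680 kg; Δv = 459×9.8×ln(4.248) = 4498.2×1.4464 ≈ 6506 m/s.
Total Δv = 3149 + 4037 + 6506 = 13692 m/s.

Δv ≈ 13.7 km/s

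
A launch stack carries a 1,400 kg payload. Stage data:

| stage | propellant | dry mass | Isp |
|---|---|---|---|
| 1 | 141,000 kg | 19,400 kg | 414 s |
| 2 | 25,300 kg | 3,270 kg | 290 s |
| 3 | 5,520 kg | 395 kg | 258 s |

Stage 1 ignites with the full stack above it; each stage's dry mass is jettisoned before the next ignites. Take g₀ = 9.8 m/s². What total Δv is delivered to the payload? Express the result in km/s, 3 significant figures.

Δv ≈ 12.2 km/s

Ignition mass of stage 1 = 141,000+19,400 + 25,300+3,270 + 5,520+395 + 1,400 = 196,285 kg.
Stage 1: m₀ = 196,285 kg, m_f = 196,285 − 141,000 = 55,285 kg; Δv = 414×9.8×ln(3.55) = 4057.2×1.2671 ≈ 5141 m/s.
Stage 2: m₀ = 35,885 kg, m_f = 35,885 − 25,300 = 10,585 kg; Δv = 290×9.8×ln(3.39) = 2842.0×1.2209 ≈ 3470 m/s.
Stage 3: m₀ = 7,315 kg, m_f = 7,315 − 5,520 = 1,795 kg; Δv = 258×9.8×ln(4.075) = 2528.4×1.4049 ≈ 3552 m/s.
Total Δv = 5141 + 3470 + 3552 = 12163 m/s.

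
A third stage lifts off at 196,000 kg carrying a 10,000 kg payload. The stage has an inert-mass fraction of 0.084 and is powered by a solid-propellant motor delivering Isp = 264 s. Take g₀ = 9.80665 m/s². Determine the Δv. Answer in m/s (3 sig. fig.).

Δv ≈ 5270 m/s

Stage wet mass = m₀ − payload = 196,000 − 10,000 = 186,000 kg.
Stage dry mass = ε × stage wet mass = 0.084 × 186,000 = 15,624 kg.
Burnout mass m_f = stage dry + payload = 15,624 + 10,000 = 25,624 kg.
v_e = Isp · g₀ = 264 × 9.80665 = 2589.0 m/s.
Using Δv = v_e ln(m₀/m_f): Δv = v_e · ln(196,000/25,624) = 2589.0 × ln(7.649) = 2589.0 × 2.0346 ≈ 5267 m/s.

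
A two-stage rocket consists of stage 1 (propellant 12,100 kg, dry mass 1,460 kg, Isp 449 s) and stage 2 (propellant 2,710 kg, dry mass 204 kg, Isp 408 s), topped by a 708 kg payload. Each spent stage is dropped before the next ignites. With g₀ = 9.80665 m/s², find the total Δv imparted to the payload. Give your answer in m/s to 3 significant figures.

Δv ≈ 10900 m/s

Ignition mass of stage 1 = 12,100+1,460 + 2,710+204 + 708 = 17,182 kg.
Stage 1: m₀ = 17,182 kg, m_f = 17,182 − 12,100 = 5,082 kg; Δv = 449×9.80665×ln(3.381) = 4403.2×1.2182 ≈ 5364 m/s.
Stage 2: m₀ = 3,622 kg, m_f = 3,622 − 2,710 = 912 kg; Δv = 408×9.80665×ln(3.971) = 4001.1×1.3791 ≈ 5518 m/s.
Total Δv = 5364 + 5518 = 10882 m/s.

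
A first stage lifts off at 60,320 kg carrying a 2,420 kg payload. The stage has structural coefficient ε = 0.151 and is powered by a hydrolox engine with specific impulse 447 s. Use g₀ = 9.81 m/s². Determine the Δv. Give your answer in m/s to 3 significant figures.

Stage wet mass = m₀ − payload = 60,320 − 2,420 = 57,900 kg.
Stage dry mass = ε × stage wet mass = 0.151 × 57,900 = 8,742.9 kg.
Burnout mass m_f = stage dry + payload = 8,742.9 + 2,420 = 11,162.9 kg.
v_e = Isp · g₀ = 447 × 9.81 = 4385.1 m/s.
From the ideal rocket equation, Δv = v_e · ln(60,320/11,162.9) = 4385.1 × ln(5.404) = 4385.1 × 1.6871 ≈ 7398 m/s.

Δv ≈ 7400 m/s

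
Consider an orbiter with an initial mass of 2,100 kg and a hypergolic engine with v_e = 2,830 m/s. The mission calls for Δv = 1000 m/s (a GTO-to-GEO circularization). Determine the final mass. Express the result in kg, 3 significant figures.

m₀/m_f = exp(Δv / v_e) = exp(1000 / 2830.0) = exp(0.3534) = 1.4238.
m_f = m₀ / 1.4238 = 2,100 / 1.4238 = 1,474.93 kg.

final mass ≈ 1470 kg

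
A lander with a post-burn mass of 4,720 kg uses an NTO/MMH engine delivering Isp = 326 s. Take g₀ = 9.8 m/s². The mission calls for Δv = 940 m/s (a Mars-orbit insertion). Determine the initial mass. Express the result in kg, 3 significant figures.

initial mass ≈ 6330 kg

v_e = Isp · g₀ = 326 × 9.8 = 3194.8 m/s.
By the Tsiolkovsky rocket equation, m₀/m_f = exp(Δv / v_e) = exp(940 / 3194.8) = exp(0.2942) = 1.3421.
m₀ = m_f × 1.3421 = 4,720 × 1.3421 = 6,334.71 kg.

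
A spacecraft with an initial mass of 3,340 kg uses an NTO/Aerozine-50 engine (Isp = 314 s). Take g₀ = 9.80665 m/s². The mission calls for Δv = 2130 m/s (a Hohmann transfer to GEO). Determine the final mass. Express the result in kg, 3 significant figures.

v_e = Isp · g₀ = 314 × 9.80665 = 3079.3 m/s.
By the Tsiolkovsky rocket equation, m₀/m_f = exp(Δv / v_e) = exp(2130 / 3079.3) = exp(0.6917) = 1.9971.
m_f = m₀ / 1.9971 = 3,340 / 1.9971 = 1,672.43 kg.

final mass ≈ 1670 kg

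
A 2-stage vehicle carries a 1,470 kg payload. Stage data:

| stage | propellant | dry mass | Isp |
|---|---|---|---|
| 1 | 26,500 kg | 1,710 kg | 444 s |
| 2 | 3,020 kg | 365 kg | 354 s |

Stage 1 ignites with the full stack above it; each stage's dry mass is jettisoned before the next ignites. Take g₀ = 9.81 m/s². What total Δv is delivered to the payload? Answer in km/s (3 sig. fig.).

Δv ≈ 10.4 km/s

Ignition mass of stage 1 = 26,500+1,710 + 3,020+365 + 1,470 = 33,065 kg.
Stage 1: m₀ = 33,065 kg, m_f = 33,065 − 26,500 = 6,565 kg; Δv = 444×9.81×ln(5.037) = 4355.6×1.6167 ≈ 7042 m/s.
Stage 2: m₀ = 4,855 kg, m_f = 4,855 − 3,020 = 1,835 kg; Δv = 354×9.81×ln(2.646) = 3472.7×0.9730 ≈ 3379 m/s.
Total Δv = 7042 + 3379 = 10421 m/s.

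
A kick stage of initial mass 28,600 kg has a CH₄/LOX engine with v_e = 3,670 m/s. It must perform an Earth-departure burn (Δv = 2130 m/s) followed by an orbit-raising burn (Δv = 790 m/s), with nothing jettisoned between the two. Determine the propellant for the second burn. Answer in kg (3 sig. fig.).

propellant for the second burn ≈ 3100 kg

After the first burn: m = 28600 × exp(−2130/3670.0) = 28600 × 0.55968 = 16,006.8 kg.
After the second burn: m = 16,006.8 × exp(−790/3670.0) = 16,006.8 × 0.80633 = 12,906.8 kg.
Second-burn propellant = 16,006.8 − 12,906.8 = 3,100 kg.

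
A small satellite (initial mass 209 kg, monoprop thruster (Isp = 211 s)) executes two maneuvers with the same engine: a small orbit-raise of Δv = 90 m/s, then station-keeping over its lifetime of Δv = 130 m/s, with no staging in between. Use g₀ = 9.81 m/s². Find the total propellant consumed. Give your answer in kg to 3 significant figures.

v_e = Isp · g₀ = 211 × 9.81 = 2069.9 m/s.
After the first burn: m = 209 × exp(−90/2069.9) = 209 × 0.95745 = 200.107 kg.
After the second burn: m = 200.107 × exp(−130/2069.9) = 200.107 × 0.93913 = 187.926 kg.
Total propellant = m₀ − m_final = 209 − 187.926 = 21.074 kg.

total propellant consumed ≈ 21.1 kg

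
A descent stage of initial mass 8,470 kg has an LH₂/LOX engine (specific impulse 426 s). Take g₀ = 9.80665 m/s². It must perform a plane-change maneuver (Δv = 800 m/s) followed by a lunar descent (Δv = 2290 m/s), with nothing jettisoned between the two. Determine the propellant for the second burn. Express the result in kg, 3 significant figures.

propellant for the second burn ≈ 2950 kg

v_e = Isp · g₀ = 426 × 9.80665 = 4177.6 m/s.
After the first burn: m = 8470 × exp(−800/4177.6) = 8470 × 0.82572 = 6,993.85 kg.
After the second burn: m = 6,993.85 × exp(−2290/4177.6) = 6,993.85 × 0.57801 = 4,042.52 kg.
Second-burn propellant = 6,993.85 − 4,042.52 = 2,951.33 kg.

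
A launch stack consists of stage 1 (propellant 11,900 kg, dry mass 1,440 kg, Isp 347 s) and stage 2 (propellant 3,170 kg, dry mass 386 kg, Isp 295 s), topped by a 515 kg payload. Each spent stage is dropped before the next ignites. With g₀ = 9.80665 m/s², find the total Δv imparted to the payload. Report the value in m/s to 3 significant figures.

Ignition mass of stage 1 = 11,900+1,440 + 3,170+386 + 515 = 17,411 kg.
Stage 1: m₀ = 17,411 kg, m_f = 17,411 − 11,900 = 5,511 kg; Δv = 347×9.80665×ln(3.159) = 3402.9×1.1504 ≈ 3915 m/s.
Stage 2: m₀ = 4,071 kg, m_f = 4,071 − 3,170 = 901 kg; Δv = 295×9.80665×ln(4.518) = 2893.0×1.5081 ≈ 4363 m/s.
Total Δv = 3915 + 4363 = 8278 m/s.

Δv ≈ 8280 m/s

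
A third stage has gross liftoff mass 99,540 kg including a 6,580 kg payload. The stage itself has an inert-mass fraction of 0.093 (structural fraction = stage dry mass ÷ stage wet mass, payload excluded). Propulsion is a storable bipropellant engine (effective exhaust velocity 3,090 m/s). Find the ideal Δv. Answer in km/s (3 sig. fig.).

Stage wet mass = m₀ − payload = 99,540 − 6,580 = 92,960 kg.
Stage dry mass = ε × stage wet mass = 0.093 × 92,960 = 8,645.28 kg.
Burnout mass m_f = stage dry + payload = 8,645.28 + 6,580 = 15,225.28 kg.
From the ideal rocket equation, Δv = v_e · ln(99,540/15,225.28) = 3090.0 × ln(6.538) = 3090.0 × 1.8776 ≈ 5802 m/s.

Δv ≈ 5.80 km/s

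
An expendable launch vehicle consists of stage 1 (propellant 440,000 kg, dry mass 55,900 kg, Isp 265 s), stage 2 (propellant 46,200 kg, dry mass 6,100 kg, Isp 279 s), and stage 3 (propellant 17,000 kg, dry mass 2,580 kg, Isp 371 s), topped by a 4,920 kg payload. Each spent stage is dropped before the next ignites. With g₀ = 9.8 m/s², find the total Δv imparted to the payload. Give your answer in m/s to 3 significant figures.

Ignition mass of stage 1 = 440,000+55,900 + 46,200+6,100 + 17,000+2,580 + 4,920 = 572,700 kg.
Stage 1: m₀ = 572,700 kg, m_f = 572,700 − 440,000 = 132,700 kg; Δv = 265×9.8×ln(4.316) = 2597.0×1.4623 ≈ 3798 m/s.
Stage 2: m₀ = 76,800 kg, m_f = 76,800 − 46,200 = 30,600 kg; Δv = 279×9.8×ln(2.51) = 2734.2×0.9202 ≈ 2516 m/s.
Stage 3: m₀ = 24,500 kg, m_f = 24,500 − 17,000 = 7,500 kg; Δv = 371×9.8×ln(3.267) = 3635.8×1.1838 ≈ 4304 m/s.
Total Δv = 3798 + 2516 + 4304 = 10618 m/s.

Δv ≈ 10600 m/s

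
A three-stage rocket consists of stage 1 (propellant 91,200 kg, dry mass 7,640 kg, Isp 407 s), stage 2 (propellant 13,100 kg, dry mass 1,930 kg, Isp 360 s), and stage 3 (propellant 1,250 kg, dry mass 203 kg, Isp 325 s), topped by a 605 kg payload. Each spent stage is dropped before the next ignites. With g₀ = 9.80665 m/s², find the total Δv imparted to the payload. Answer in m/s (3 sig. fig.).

Δv ≈ 14300 m/s

Ignition mass of stage 1 = 91,200+7,640 + 13,100+1,930 + 1,250+203 + 605 = 115,928 kg.
Stage 1: m₀ = 115,928 kg, m_f = 115,928 − 91,200 = 24,728 kg; Δv = 407×9.80665×ln(4.688) = 3991.3×1.5450 ≈ 6167 m/s.
Stage 2: m₀ = 17,088 kg, m_f = 17,088 − 13,100 = 3,988 kg; Δv = 360×9.80665×ln(4.285) = 3530.4×1.4551 ≈ 5137 m/s.
Stage 3: m₀ = 2,058 kg, m_f = 2,058 − 1,250 = 808 kg; Δv = 325×9.80665×ln(2.547) = 3187.2×0.9349 ≈ 2980 m/s.
Total Δv = 6167 + 5137 + 2980 = 14284 m/s.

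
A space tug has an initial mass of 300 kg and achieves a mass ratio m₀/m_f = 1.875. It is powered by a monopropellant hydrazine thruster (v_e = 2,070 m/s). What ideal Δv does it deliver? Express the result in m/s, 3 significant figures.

Δv ≈ 1300 m/s

Using Δv = v_e ln(m₀/m_f): Δv = v_e · ln(1.875) = 2070.0 × 0.6286 ≈ 1301.2 m/s.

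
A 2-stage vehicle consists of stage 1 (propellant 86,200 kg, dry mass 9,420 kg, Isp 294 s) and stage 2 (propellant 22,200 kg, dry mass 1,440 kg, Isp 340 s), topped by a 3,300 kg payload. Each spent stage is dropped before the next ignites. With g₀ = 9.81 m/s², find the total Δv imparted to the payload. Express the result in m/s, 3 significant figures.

Δv ≈ 9300 m/s

Ignition mass of stage 1 = 86,200+9,420 + 22,200+1,440 + 3,300 = 122,560 kg.
Stage 1: m₀ = 122,560 kg, m_f = 122,560 − 86,200 = 36,360 kg; Δv = 294×9.81×ln(3.371) = 2884.1×1.2151 ≈ 3505 m/s.
Stage 2: m₀ = 26,940 kg, m_f = 26,940 − 22,200 = 4,740 kg; Δv = 340×9.81×ln(5.684) = 3335.4×1.7376 ≈ 5796 m/s.
Total Δv = 3505 + 5796 = 9301 m/s.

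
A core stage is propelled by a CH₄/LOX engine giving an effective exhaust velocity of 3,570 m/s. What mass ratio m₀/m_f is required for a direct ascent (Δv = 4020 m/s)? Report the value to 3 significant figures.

mass ratio ≈ 3.08

Rocket equation: m₀/m_f = exp(Δv / v_e) = exp(4020 / 3570.0) = exp(1.1261) = 3.0835.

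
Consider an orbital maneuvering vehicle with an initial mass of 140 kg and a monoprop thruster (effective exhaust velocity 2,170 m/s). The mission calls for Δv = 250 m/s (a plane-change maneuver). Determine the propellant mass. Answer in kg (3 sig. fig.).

propellant mass ≈ 15.2 kg

Rocket equation: m₀/m_f = exp(Δv / v_e) = exp(250 / 2170.0) = exp(0.1152) = 1.1221.
m_f = 140 / 1.1221 = 124.766 kg, so propellant = m₀ − m_f = 140 − 124.766 = 15.234 kg.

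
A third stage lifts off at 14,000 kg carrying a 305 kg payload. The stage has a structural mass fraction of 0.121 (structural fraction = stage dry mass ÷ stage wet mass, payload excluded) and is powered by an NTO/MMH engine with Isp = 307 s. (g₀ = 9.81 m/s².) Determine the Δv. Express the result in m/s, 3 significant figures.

Stage wet mass = m₀ − payload = 14,000 − 305 = 13,695 kg.
Stage dry mass = ε × stage wet mass = 0.121 × 13,695 = 1,657.1 kg.
Burnout mass m_f = stage dry + payload = 1,657.1 + 305 = 1,962.1 kg.
v_e = Isp · g₀ = 307 × 9.81 = 3011.7 m/s.
Using Δv = v_e ln(m₀/m_f): Δv = v_e · ln(14,000/1,962.1) = 3011.7 × ln(7.135) = 3011.7 × 1.9650 ≈ 5918 m/s.

Δv ≈ 5920 m/s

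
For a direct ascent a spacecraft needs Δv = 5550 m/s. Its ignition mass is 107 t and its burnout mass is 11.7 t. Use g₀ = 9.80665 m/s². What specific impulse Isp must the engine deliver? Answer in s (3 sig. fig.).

Isp ≈ 256 s

ln(m₀/m_f) = ln(107000/11700) = ln(9.145) = 2.2132.
v_e = Δv / ln(m₀/m_f) = 5550 / 2.2132 = 2507.6 m/s.
Isp = v_e / g₀ = 2507.6 / 9.80665 = 255.7 s.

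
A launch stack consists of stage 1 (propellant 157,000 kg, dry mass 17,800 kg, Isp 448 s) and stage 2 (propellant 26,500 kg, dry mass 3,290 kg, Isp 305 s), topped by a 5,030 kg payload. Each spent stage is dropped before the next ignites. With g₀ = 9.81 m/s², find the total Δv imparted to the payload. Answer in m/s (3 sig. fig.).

Δv ≈ 10400 m/s

Ignition mass of stage 1 = 157,000+17,800 + 26,500+3,290 + 5,030 = 209,620 kg.
Stage 1: m₀ = 209,620 kg, m_f = 209,620 − 157,000 = 52,620 kg; Δv = 448×9.81×ln(3.984) = 4394.9×1.3822 ≈ 6075 m/s.
Stage 2: m₀ = 34,820 kg, m_f = 34,820 − 26,500 = 8,320 kg; Δv = 305×9.81×ln(4.185) = 2992.1×1.4315 ≈ 4283 m/s.
Total Δv = 6075 + 4283 = 10358 m/s.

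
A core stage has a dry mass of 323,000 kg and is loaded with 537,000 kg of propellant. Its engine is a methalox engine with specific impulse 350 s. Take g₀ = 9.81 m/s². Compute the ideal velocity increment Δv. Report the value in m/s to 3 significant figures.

v_e = Isp · g₀ = 350 × 9.81 = 3433.5 m/s.
m₀ = m_dry + m_prop = 323,000 + 537,000 = 860,000 kg.
From the ideal rocket equation, Δv = v_e · ln(m₀/m_f) = 3433.5 × ln(2.663) = 3433.5 × 0.9793 ≈ 3362.4 m/s.

Δv ≈ 3360 m/s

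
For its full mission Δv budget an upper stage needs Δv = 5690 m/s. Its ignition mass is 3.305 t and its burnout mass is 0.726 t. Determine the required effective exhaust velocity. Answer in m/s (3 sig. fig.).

ln(m₀/m_f) = ln(3305/726) = ln(4.552) = 1.5156.
Rocket equation: v_e = Δv / ln(m₀/m_f) = 5690 / 1.5156 = 3754.2 m/s.

v_e ≈ 3750 m/s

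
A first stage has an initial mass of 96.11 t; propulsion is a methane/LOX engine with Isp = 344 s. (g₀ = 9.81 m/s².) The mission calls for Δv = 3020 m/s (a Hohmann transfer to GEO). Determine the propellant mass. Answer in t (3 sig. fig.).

v_e = Isp · g₀ = 344 × 9.81 = 3374.6 m/s.
Rocket equation: m₀/m_f = exp(Δv / v_e) = exp(3020 / 3374.6) = exp(0.8949) = 2.4471.
m_f = 96.11 / 2.4471 = 39.2751 t, so propellant = m₀ − m_f = 96.11 − 39.2751 = 56.8349 t.

propellant mass ≈ 56.8 t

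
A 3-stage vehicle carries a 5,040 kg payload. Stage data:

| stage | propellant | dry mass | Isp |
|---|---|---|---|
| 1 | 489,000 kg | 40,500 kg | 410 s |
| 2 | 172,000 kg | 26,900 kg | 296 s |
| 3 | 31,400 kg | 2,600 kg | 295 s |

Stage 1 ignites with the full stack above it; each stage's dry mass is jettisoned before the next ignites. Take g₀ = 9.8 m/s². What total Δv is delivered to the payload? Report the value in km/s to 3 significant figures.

Δv ≈ 12.5 km/s

Ignition mass of stage 1 = 489,000+40,500 + 172,000+26,900 + 31,400+2,600 + 5,040 = 767,440 kg.
Stage 1: m₀ = 767,440 kg, m_f = 767,440 − 489,000 = 278,440 kg; Δv = 410×9.8×ln(2.756) = 4018.0×1.0139 ≈ 4074 m/s.
Stage 2: m₀ = 237,940 kg, m_f = 237,940 − 172,000 = 65,940 kg; Δv = 296×9.8×ln(3.608) = 2900.8×1.2833 ≈ 3723 m/s.
Stage 3: m₀ = 39,040 kg, m_f = 39,040 − 31,400 = 7,640 kg; Δv = 295×9.8×ln(5.11) = 2891.0×1.6312 ≈ 4716 m/s.
Total Δv = 4074 + 3723 + 4716 = 12513 m/s.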